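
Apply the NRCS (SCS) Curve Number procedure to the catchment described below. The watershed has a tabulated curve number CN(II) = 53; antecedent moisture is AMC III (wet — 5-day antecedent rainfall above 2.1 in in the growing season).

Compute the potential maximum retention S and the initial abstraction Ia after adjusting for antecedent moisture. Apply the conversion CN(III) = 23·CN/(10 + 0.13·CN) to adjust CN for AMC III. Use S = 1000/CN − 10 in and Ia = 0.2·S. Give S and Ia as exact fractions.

Wet (AMC III): CN(III) = 23·53/(10 + 0.13·53) = 1219/(1689/100) = 121900/1689 ≈ 72.173
Retention S: 1000/CN − 10 with CN=72.173 → S = 4700/1219 ≈ 3.856 in
Initial abstraction Ia = S/5 = (4700/1219)/5 = 940/1219 ≈ 0.771 in

S = 4700/1219 in ≈ 3.856 in; Ia = 940/1219 in ≈ 0.771 in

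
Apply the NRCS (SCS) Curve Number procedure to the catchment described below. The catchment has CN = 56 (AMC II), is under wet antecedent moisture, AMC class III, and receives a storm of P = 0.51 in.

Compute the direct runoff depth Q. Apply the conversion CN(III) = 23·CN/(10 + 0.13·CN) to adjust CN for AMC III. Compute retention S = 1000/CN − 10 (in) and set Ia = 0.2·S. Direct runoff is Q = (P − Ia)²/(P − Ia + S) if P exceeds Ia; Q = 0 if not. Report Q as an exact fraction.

Q = 0 in ≈ 0.000 in

Wet (AMC III): CN(III) = 23·56/(10 + 0.13·56) = 1288/(432/25) = 4025/54 ≈ 74.537
S = 1000/(4025/54) − 10 = 550/161 in ≈ 3.416 in
Ia = 0.2S: 0.2·3.416 = 0.683 in (exactly 110/161)
P = 0.510 ≤ Ia = 0.683 in: entire storm abstracted, Q = 0.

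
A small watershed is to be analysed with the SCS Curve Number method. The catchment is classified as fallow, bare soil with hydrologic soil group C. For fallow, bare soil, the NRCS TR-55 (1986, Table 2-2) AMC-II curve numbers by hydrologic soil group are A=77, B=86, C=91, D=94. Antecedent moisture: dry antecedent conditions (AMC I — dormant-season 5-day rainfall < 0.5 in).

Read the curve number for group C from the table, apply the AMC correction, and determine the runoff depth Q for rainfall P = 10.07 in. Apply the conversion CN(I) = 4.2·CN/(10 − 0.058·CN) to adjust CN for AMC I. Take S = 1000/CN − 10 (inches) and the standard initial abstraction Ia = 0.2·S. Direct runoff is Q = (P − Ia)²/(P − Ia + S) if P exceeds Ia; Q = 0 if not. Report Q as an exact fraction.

Q = 373882108681/48504938300 in ≈ 7.708 in

NRCS table: fallow, bare soil, soil group C → CN(II) = 91
CN(I) from CN(II)=91: (4.2·91)/(10 − 0.058·91) = 63700/787 ≈ 80.940
S = 1000/(63700/787) − 10 = 1500/637 in ≈ 2.355 in
Initial abstraction Ia = S/5 = (1500/637)/5 = 300/637 ≈ 0.471 in
Excess rainfall: 10.070 − 0.471 = 9.599 in; P > Ia so Q > 0
Q: (611459/63700)² ÷ (761459/63700) = 373882108681/48504938300 in (≈ 7.708 in)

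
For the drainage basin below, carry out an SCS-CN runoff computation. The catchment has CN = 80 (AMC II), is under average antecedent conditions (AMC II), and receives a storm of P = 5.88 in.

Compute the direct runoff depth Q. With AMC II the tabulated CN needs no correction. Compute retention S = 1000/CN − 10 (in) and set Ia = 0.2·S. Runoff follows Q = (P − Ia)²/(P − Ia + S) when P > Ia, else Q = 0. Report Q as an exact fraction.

Average conditions: CN = 80 (no AMC adjustment).
Retention S: 1000/CN − 10 with CN=80.000 → S = 5/2 ≈ 2.500 in
Initial abstraction Ia = S/5 = (5/2)/5 = 1/2 ≈ 0.500 in
Since P=5.880 > Ia=0.500: effective rainfall P−Ia = 269/50 in
Runoff Q = (P−Ia)²/(P−Ia+S) = (5.380)²/(5.380+2.500) = 72361/19700 ≈ 3.673 in

Q = 72361/19700 in ≈ 3.673 in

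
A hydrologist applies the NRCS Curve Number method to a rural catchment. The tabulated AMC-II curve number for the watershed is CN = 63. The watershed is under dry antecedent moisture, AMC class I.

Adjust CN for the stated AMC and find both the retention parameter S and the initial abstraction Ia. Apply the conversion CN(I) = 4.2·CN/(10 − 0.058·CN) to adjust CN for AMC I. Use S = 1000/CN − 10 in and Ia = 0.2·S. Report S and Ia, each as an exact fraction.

Adjust CN=63 to AMC I: 4.2·63/(10 − 0.058·63) → (1323/5) ÷ (3173/500) = 132300/3173 ≈ 41.696
Max retention: S = 1000/(132300/3173) − 10 = 18500/1323 in (≈ 13.983 in)
Ia = 0.2·(18500/1323) = 3700/1323 in ≈ 2.797 in

S = 18500/1323 in ≈ 13.983 in; Ia = 3700/1323 in ≈ 2.797 in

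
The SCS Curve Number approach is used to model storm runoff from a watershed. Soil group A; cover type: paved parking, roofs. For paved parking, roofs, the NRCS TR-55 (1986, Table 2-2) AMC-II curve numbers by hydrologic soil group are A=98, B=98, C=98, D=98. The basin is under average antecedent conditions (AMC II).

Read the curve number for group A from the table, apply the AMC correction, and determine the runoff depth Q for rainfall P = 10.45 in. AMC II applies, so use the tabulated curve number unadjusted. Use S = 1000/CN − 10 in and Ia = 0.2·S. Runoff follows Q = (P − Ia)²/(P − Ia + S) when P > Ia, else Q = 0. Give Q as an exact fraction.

NRCS table: paved parking, roofs, soil group A → CN(II) = 98
CN(II) = 98; AMC II needs no correction.
Retention S: 1000/CN − 10 with CN=98.000 → S = 10/49 ≈ 0.204 in
Ia = 0.2S: 0.2·0.204 = 0.041 in (exactly 2/49)
P − Ia = 10.450 − 0.041 = 10201/980 ≈ 10.409 in (> 0, runoff occurs)
Q: (10201/980)² ÷ (10401/980) = 104060401/10192980 in (≈ 10.209 in)

Q = 104060401/10192980 in ≈ 10.209 in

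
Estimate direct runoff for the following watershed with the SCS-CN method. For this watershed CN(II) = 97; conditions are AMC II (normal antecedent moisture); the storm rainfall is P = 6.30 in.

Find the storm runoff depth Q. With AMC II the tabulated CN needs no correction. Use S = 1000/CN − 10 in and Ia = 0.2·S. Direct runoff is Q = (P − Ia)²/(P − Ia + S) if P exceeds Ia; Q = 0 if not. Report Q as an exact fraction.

Q = 12204867/2053490 in ≈ 5.943 in

Average conditions: CN = 97 (no AMC adjustment).
S = 1000/97 − 10 = 30/97 in ≈ 0.309 in
Initial abstraction Ia = S/5 = (30/97)/5 = 6/97 ≈ 0.062 in
Since P=6.300 > Ia=0.062: effective rainfall P−Ia = 6051/970 in
Runoff Q = (P−Ia)²/(P−Ia+S) = (6.238)²/(6.238+0.309) = 12204867/2053490 ≈ 5.943 in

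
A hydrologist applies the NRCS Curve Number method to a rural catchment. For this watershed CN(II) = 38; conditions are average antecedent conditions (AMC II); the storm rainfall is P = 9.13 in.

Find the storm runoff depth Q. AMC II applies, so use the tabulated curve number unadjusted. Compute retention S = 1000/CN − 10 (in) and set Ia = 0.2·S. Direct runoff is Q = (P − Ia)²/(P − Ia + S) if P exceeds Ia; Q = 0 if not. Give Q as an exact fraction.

CN(II) = 38; AMC II needs no correction.
Retention S: 1000/CN − 10 with CN=38.000 → S = 310/19 ≈ 16.316 in
Initial abstraction Ia = S/5 = (310/19)/5 = 62/19 ≈ 3.263 in
Excess rainfall: 9.130 − 3.263 = 5.867 in; P > Ia so Q > 0
Runoff Q = (P−Ia)²/(P−Ia+S) = (5.867)²/(5.867+16.316) = 124255609/80079300 ≈ 1.552 in

Q = 124255609/80079300 in ≈ 1.552 in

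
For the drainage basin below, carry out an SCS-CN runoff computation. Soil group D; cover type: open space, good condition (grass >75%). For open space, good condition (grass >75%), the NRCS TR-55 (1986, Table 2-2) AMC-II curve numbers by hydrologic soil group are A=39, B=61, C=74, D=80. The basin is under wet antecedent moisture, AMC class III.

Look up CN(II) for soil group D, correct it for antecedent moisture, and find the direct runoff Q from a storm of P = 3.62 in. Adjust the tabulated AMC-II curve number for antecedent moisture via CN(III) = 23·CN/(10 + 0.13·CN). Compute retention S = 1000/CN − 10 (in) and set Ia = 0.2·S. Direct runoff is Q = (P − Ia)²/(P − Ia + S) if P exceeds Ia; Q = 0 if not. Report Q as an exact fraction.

Q = 15311569/5937450 in ≈ 2.579 in

NRCS table: open space, good condition (grass >75%), soil group D → CN(II) = 80
CN(III) from CN(II)=80: (23·80)/(10 + 0.13·80) = 4600/51 ≈ 90.196
Max retention: S = 1000/(4600/51) − 10 = 25/23 in (≈ 1.087 in)
Initial abstraction Ia = S/5 = (25/23)/5 = 5/23 ≈ 0.217 in
Excess rainfall: 3.620 − 0.217 = 3.403 in; P > Ia so Q > 0
Q: (3913/1150)² ÷ (5163/1150) = 15311569/5937450 in (≈ 2.579 in)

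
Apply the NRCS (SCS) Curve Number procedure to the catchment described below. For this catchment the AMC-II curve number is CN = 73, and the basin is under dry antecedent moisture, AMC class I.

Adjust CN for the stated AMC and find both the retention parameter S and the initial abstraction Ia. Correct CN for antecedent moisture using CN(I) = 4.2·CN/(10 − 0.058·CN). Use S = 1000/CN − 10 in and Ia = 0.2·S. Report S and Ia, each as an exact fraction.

S = 4500/511 in ≈ 8.806 in; Ia = 900/511 in ≈ 1.761 in

Adjust CN=73 to AMC I: 4.2·73/(10 − 0.058·73) → (1533/5) ÷ (2883/500) = 51100/961 ≈ 53.174
Max retention: S = 1000/(51100/961) − 10 = 4500/511 in (≈ 8.806 in)
Ia = 0.2·(4500/511) = 900/511 in ≈ 1.761 in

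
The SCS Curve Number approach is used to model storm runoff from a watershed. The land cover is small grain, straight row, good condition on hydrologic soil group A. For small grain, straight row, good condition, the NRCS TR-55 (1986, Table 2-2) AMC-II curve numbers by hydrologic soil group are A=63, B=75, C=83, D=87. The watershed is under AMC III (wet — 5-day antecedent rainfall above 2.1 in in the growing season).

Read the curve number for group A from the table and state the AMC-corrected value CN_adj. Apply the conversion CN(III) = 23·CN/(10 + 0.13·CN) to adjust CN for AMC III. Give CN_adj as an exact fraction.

NRCS table: small grain, straight row, good condition, soil group A → CN(II) = 63
Adjust CN=63 to AMC III: 23·63/(10 + 0.13·63) → 1449 ÷ (1819/100) = 144900/1819 ≈ 79.659

CN_adj = 144900/1819 ≈ 79.659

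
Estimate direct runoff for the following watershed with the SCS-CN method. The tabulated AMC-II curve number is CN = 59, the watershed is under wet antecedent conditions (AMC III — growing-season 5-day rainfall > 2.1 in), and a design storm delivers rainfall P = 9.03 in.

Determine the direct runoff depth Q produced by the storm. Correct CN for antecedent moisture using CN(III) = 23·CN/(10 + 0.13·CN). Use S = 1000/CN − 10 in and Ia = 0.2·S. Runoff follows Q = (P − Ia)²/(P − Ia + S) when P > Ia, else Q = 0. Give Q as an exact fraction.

Q = 1307297243641/210792444700 in ≈ 6.202 in

CN(III) from CN(II)=59: (23·59)/(10 + 0.13·59) = 135700/1767 ≈ 76.797
Retention S: 1000/CN − 10 with CN=76.797 → S = 4100/1357 ≈ 3.021 in
Initial abstraction Ia = S/5 = (4100/1357)/5 = 820/1357 ≈ 0.604 in
P − Ia = 9.030 − 0.604 = 1143371/135700 ≈ 8.426 in (> 0, runoff occurs)
Q: (1143371/135700)² ÷ (1553371/135700) = 1307297243641/210792444700 in (≈ 6.202 in)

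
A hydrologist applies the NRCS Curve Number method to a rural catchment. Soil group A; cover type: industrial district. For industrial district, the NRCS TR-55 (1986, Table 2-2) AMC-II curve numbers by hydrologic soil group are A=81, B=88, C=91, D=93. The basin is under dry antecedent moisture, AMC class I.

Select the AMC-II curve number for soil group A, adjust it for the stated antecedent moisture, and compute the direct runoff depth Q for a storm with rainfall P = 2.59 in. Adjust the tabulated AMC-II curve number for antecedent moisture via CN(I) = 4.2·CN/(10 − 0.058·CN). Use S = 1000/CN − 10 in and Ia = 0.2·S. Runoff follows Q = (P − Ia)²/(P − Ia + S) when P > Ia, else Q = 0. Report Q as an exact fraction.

NRCS table: industrial district, soil group A → CN(II) = 81
Dry (AMC I): CN(I) = 4.2·81/(10 − 0.058·81) = (1701/5)/(2651/500) = 170100/2651 ≈ 64.164
Max retention: S = 1000/(170100/2651) − 10 = 9500/1701 in (≈ 5.585 in)
Initial abstraction Ia = S/5 = (9500/1701)/5 = 1900/1701 ≈ 1.117 in
Excess rainfall: 2.590 − 1.117 = 1.473 in; P > Ia so Q > 0
Runoff Q = (P−Ia)²/(P−Ia+S) = (1.473)²/(1.473+5.585) = 62779812481/204215085900 ≈ 0.307 in

Q = 62779812481/204215085900 in ≈ 0.307 in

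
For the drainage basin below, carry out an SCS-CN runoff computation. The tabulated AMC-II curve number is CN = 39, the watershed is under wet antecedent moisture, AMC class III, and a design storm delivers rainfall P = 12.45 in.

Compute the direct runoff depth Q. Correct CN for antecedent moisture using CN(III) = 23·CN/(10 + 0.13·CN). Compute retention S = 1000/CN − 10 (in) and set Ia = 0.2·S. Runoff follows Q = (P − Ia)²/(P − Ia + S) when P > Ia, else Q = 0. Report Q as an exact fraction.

Q = 39582296209/5757896820 in ≈ 6.874 in

Adjust CN=39 to AMC III: 23·39/(10 + 0.13·39) → 897 ÷ (1507/100) = 89700/1507 ≈ 59.522
Max retention: S = 1000/(89700/1507) − 10 = 6100/897 in (≈ 6.800 in)
Ia = 0.2S: 0.2·6.800 = 1.360 in (exactly 1220/897)
Since P=12.450 > Ia=1.360: effective rainfall P−Ia = 198953/17940 in
Q: (198953/17940)² ÷ (320953/17940) = 39582296209/5757896820 in (≈ 6.874 in)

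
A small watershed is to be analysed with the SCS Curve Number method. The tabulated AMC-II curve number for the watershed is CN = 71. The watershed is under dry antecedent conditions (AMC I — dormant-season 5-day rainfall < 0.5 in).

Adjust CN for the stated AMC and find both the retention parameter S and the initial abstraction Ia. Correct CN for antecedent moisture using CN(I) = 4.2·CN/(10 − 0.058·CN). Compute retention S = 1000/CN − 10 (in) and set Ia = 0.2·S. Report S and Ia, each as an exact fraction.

CN(I) from CN(II)=71: (4.2·71)/(10 − 0.058·71) = 149100/2941 ≈ 50.697
Max retention: S = 1000/(149100/2941) − 10 = 14500/1491 in (≈ 9.725 in)
Ia = 0.2S: 0.2·9.725 = 1.945 in (exactly 2900/1491)

S = 14500/1491 in ≈ 9.725 in; Ia = 2900/1491 in ≈ 1.945 in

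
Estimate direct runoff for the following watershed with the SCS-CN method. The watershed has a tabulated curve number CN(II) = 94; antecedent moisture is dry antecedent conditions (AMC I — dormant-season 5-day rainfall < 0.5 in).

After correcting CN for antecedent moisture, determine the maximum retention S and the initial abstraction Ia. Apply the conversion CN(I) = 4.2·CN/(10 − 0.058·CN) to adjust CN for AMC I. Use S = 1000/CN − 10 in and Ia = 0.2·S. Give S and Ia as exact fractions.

S = 500/329 in ≈ 1.520 in; Ia = 100/329 in ≈ 0.304 in

Dry (AMC I): CN(I) = 4.2·94/(10 − 0.058·94) = (1974/5)/(1137/250) = 32900/379 ≈ 86.807
Retention S: 1000/CN − 10 with CN=86.807 → S = 500/329 ≈ 1.520 in
Ia = 0.2·(500/329) = 100/329 in ≈ 0.304 in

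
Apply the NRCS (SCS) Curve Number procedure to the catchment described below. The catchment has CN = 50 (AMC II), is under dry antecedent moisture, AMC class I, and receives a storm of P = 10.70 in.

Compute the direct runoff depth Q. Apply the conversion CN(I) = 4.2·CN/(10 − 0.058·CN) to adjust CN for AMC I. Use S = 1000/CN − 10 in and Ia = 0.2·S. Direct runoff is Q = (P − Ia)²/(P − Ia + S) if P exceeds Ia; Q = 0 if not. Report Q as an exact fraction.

Q = 1555009/1311870 in ≈ 1.185 in

CN(I) from CN(II)=50: (4.2·50)/(10 − 0.058·50) = 2100/71 ≈ 29.577
Max retention: S = 1000/(2100/71) − 10 = 500/21 in (≈ 23.810 in)
Ia = 0.2S: 0.2·23.810 = 4.762 in (exactly 100/21)
Excess rainfall: 10.700 − 4.762 = 5.938 in; P > Ia so Q > 0
Q = (1247/210)²/((1247/210) + 500/21) = (1555009/44100)/(6247/210) = 1555009/1311870 in ≈ 1.185 in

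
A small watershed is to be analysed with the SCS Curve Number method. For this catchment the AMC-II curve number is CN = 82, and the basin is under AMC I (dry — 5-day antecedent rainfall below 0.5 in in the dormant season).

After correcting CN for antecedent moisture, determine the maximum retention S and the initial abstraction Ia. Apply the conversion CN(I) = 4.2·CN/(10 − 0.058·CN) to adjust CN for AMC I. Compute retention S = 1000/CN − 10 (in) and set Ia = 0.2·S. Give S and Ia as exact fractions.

CN(I) from CN(II)=82: (4.2·82)/(10 − 0.058·82) = 28700/437 ≈ 65.675
Retention S: 1000/CN − 10 with CN=65.675 → S = 1500/287 ≈ 5.226 in
Ia = 0.2·(1500/287) = 300/287 in ≈ 1.045 in

S = 1500/287 in ≈ 5.226 in; Ia = 300/287 in ≈ 1.045 in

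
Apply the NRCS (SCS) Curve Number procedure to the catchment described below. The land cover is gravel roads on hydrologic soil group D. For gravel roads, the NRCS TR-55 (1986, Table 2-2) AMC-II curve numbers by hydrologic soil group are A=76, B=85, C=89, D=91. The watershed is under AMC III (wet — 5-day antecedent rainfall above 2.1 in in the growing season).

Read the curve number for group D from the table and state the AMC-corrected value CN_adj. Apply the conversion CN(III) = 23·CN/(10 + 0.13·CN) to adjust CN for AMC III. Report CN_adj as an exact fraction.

NRCS table: gravel roads, soil group D → CN(II) = 91
CN(III) from CN(II)=91: (23·91)/(10 + 0.13·91) = 209300/2183 ≈ 95.877

CN_adj = 209300/2183 ≈ 95.877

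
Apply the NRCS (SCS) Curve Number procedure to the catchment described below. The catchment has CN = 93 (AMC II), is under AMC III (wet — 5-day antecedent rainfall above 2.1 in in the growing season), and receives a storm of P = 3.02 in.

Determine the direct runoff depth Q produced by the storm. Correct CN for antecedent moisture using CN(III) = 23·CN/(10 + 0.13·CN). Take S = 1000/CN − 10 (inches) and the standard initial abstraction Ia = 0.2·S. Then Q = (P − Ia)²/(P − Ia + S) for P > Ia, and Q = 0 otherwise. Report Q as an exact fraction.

Q = 99849048121/37538273550 in ≈ 2.660 in

CN(III) from CN(II)=93: (23·93)/(10 + 0.13·93) = 213900/2209 ≈ 96.831
Retention S: 1000/CN − 10 with CN=96.831 → S = 700/2139 ≈ 0.327 in
Ia = 0.2S: 0.2·0.327 = 0.065 in (exactly 140/2139)
Excess rainfall: 3.020 − 0.065 = 2.955 in; P > Ia so Q > 0
Runoff Q = (P−Ia)²/(P−Ia+S) = (2.955)²/(2.955+0.327) = 99849048121/37538273550 ≈ 2.660 in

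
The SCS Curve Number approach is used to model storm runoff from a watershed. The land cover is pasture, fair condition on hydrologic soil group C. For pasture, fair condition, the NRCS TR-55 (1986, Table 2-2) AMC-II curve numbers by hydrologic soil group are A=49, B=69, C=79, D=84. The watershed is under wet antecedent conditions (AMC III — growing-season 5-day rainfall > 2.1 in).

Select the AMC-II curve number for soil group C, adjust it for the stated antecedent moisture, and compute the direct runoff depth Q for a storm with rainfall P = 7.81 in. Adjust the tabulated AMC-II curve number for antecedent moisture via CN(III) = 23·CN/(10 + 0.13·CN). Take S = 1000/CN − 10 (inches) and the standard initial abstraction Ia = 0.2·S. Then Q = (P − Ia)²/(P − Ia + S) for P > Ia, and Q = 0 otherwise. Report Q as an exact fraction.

Q = 1896341063929/288371890900 in ≈ 6.576 in

NRCS table: pasture, fair condition, soil group C → CN(II) = 79
Adjust CN=79 to AMC III: 23·79/(10 + 0.13·79) → 1817 ÷ (2027/100) = 181700/2027 ≈ 89.640
Max retention: S = 1000/(181700/2027) − 10 = 2100/1817 in (≈ 1.156 in)
Initial abstraction Ia = S/5 = (2100/1817)/5 = 420/1817 ≈ 0.231 in
P − Ia = 7.810 − 0.231 = 1377077/181700 ≈ 7.579 in (> 0, runoff occurs)
Q = (1377077/181700)²/((1377077/181700) + 2100/1817) = (1896341063929/33014890000)/(1587077/181700) = 1896341063929/288371890900 in ≈ 6.576 in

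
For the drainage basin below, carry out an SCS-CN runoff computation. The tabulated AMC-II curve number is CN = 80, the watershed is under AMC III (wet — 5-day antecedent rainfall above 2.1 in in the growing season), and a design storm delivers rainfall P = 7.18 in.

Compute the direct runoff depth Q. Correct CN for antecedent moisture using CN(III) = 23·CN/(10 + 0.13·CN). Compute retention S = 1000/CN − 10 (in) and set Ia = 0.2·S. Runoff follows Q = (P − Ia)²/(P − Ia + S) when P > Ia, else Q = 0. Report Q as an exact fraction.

Q = 64112049/10645550 in ≈ 6.022 in

Wet (AMC III): CN(III) = 23·80/(10 + 0.13·80) = 1840/(102/5) = 4600/51 ≈ 90.196
Retention S: 1000/CN − 10 with CN=90.196 → S = 25/23 ≈ 1.087 in
Ia = 0.2S: 0.2·1.087 = 0.217 in (exactly 5/23)
P − Ia = 7.180 − 0.217 = 8007/1150 ≈ 6.963 in (> 0, runoff occurs)
Q = (8007/1150)²/((8007/1150) + 25/23) = (64112049/1322500)/(9257/1150) = 64112049/10645550 in ≈ 6.022 in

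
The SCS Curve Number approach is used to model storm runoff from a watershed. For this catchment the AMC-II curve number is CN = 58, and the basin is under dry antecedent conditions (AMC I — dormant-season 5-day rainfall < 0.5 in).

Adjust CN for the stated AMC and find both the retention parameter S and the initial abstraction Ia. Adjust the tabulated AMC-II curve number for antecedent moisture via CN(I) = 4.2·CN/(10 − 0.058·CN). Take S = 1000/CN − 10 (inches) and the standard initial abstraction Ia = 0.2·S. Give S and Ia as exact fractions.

S = 500/29 in ≈ 17.241 in; Ia = 100/29 in ≈ 3.448 in

CN(I) from CN(II)=58: (4.2·58)/(10 − 0.058·58) = 2900/79 ≈ 36.709
Retention S: 1000/CN − 10 with CN=36.709 → S = 500/29 ≈ 17.241 in
Ia = 0.2·(500/29) = 100/29 in ≈ 3.448 in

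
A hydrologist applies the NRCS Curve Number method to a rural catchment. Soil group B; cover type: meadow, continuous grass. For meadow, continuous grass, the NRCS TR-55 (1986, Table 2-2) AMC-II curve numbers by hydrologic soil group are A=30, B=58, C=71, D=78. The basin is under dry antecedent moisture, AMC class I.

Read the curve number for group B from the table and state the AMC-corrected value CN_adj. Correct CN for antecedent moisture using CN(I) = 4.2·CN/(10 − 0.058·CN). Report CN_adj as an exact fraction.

NRCS table: meadow, continuous grass, soil group B → CN(II) = 58
Dry (AMC I): CN(I) = 4.2·58/(10 − 0.058·58) = (1218/5)/(1659/250) = 2900/79 ≈ 36.709

CN_adj = 2900/79 ≈ 36.709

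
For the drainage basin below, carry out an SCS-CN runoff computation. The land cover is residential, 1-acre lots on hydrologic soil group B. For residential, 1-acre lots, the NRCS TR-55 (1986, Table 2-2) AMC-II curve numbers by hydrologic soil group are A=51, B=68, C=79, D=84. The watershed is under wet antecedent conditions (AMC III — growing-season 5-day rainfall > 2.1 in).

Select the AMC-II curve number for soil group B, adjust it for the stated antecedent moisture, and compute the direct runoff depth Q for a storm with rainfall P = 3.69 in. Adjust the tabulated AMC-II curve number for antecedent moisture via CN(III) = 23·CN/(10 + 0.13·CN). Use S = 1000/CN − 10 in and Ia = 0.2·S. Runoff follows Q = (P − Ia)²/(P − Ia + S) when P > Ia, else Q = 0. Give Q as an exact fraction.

Q = 16455501841/8143708900 in ≈ 2.021 in

NRCS table: residential, 1-acre lots, soil group B → CN(II) = 68
Adjust CN=68 to AMC III: 23·68/(10 + 0.13·68) → 1564 ÷ (471/25) = 39100/471 ≈ 83.015
Retention S: 1000/CN − 10 with CN=83.015 → S = 800/391 ≈ 2.046 in
Ia = 0.2S: 0.2·2.046 = 0.409 in (exactly 160/391)
P − Ia = 3.690 − 0.409 = 128279/39100 ≈ 3.281 in (> 0, runoff occurs)
Q: (128279/39100)² ÷ (208279/39100) = 16455501841/8143708900 in (≈ 2.021 in)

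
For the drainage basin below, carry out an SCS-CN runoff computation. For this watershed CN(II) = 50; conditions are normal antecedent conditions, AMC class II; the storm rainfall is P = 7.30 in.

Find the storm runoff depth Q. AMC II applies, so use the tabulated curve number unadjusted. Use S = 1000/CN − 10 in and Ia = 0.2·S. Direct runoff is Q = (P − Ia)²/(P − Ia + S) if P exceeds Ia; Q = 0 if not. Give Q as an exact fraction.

Q = 2809/1530 in ≈ 1.836 in

AMC II — tabulated CN = 50 applies directly.
Max retention: S = 1000/50 − 10 = 10 in (≈ 10.000 in)
Initial abstraction Ia = S/5 = 10/5 = 2 ≈ 2.000 in
Since P=7.300 > Ia=2.000: effective rainfall P−Ia = 53/10 in
Runoff Q = (P−Ia)²/(P−Ia+S) = (5.300)²/(5.300+10.000) = 2809/1530 ≈ 1.836 in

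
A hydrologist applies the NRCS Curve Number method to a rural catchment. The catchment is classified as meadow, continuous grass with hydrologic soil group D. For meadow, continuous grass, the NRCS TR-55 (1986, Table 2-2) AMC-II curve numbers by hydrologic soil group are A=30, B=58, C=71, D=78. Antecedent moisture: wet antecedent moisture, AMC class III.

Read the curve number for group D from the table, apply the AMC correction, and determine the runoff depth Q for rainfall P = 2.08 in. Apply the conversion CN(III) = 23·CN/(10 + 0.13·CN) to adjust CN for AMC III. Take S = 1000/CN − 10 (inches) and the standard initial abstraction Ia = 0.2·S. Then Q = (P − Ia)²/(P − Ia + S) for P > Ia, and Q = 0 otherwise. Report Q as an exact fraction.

NRCS table: meadow, continuous grass, soil group D → CN(II) = 78
Wet (AMC III): CN(III) = 23·78/(10 + 0.13·78) = 1794/(1007/50) = 89700/1007 ≈ 89.076
S = 1000/(89700/1007) − 10 = 1100/897 in ≈ 1.226 in
Ia = 0.2S: 0.2·1.226 = 0.245 in (exactly 220/897)
Since P=2.080 > Ia=0.245: effective rainfall P−Ia = 41144/22425 in
Runoff Q = (P−Ia)²/(P−Ia+S) = (1.835)²/(1.835+1.226) = 423207184/384835425 ≈ 1.100 in

Q = 423207184/384835425 in ≈ 1.100 in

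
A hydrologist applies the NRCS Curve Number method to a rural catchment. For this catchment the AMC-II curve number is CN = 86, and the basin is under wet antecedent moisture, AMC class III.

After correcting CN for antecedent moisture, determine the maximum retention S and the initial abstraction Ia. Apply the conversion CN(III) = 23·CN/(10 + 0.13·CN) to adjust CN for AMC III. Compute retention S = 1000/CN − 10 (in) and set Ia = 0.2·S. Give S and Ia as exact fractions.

CN(III) from CN(II)=86: (23·86)/(10 + 0.13·86) = 98900/1059 ≈ 93.390
Retention S: 1000/CN − 10 with CN=93.390 → S = 700/989 ≈ 0.708 in
Ia = 0.2·(700/989) = 140/989 in ≈ 0.142 in

S = 700/989 in ≈ 0.708 in; Ia = 140/989 in ≈ 0.142 in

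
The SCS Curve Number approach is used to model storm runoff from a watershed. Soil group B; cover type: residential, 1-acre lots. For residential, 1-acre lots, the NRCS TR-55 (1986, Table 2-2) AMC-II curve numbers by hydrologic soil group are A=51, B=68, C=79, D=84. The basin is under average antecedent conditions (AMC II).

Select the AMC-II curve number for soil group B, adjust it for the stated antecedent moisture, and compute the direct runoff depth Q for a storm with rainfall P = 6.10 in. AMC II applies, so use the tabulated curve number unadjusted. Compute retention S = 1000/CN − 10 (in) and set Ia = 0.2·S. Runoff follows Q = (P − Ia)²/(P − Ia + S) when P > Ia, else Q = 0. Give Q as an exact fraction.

NRCS table: residential, 1-acre lots, soil group B → CN(II) = 68
CN(II) = 68; AMC II needs no correction.
Max retention: S = 1000/68 − 10 = 80/17 in (≈ 4.706 in)
Initial abstraction Ia = S/5 = (80/17)/5 = 16/17 ≈ 0.941 in
P − Ia = 6.100 − 0.941 = 877/170 ≈ 5.159 in (> 0, runoff occurs)
Q: (877/170)² ÷ (1677/170) = 769129/285090 in (≈ 2.698 in)

Q = 769129/285090 in ≈ 2.698 in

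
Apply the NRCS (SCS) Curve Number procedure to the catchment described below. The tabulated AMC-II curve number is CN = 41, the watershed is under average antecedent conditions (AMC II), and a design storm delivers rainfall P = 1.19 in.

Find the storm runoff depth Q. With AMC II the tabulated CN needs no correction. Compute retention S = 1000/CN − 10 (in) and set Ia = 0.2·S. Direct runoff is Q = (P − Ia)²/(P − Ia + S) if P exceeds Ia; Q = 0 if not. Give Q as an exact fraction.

Q = 0 in ≈ 0.000 in

CN(II) = 41; AMC II needs no correction.
Max retention: S = 1000/41 − 10 = 590/41 in (≈ 14.390 in)
Ia = 0.2S: 0.2·14.390 = 2.878 in (exactly 118/41)
P = 1.190 ≤ Ia = 2.878 in: entire storm abstracted, Q = 0.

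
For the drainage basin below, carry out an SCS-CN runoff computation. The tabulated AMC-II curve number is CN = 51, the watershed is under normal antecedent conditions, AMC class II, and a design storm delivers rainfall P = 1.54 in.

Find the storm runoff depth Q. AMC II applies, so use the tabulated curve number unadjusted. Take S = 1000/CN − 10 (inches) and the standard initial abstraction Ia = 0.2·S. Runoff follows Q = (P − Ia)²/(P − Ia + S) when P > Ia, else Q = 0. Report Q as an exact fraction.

CN(II) = 51; AMC II needs no correction.
S = 1000/51 − 10 = 490/51 in ≈ 9.608 in
Ia = 0.2S: 0.2·9.608 = 1.922 in (exactly 98/51)
P = 1.540 ≤ Ia = 1.922 in: entire storm abstracted, Q = 0.

Q = 0 in ≈ 0.000 in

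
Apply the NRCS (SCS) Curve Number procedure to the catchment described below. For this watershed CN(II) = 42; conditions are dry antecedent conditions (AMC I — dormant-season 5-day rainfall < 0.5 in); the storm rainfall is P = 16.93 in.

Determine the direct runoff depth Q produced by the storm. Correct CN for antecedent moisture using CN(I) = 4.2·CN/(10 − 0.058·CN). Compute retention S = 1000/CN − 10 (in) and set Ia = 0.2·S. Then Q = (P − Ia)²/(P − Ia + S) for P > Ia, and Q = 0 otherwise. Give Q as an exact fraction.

CN(I) from CN(II)=42: (4.2·42)/(10 − 0.058·42) = 44100/1891 ≈ 23.321
Max retention: S = 1000/(44100/1891) − 10 = 14500/441 in (≈ 32.880 in)
Ia = 0.2·(14500/441) = 2900/441 in ≈ 6.576 in
Since P=16.930 > Ia=6.576: effective rainfall P−Ia = 456613/44100 in
Q: (456613/44100)² ÷ (1906613/44100) = 208495431769/84081633300 in (≈ 2.480 in)

Q = 208495431769/84081633300 in ≈ 2.480 in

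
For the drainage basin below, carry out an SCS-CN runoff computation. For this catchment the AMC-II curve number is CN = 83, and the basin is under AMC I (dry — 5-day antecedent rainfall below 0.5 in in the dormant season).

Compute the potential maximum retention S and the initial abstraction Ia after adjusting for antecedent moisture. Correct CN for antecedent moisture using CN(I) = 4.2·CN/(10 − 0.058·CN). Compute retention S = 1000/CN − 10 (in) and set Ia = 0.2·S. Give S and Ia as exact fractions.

S = 8500/1743 in ≈ 4.877 in; Ia = 1700/1743 in ≈ 0.975 in

Dry (AMC I): CN(I) = 4.2·83/(10 − 0.058·83) = (1743/5)/(2593/500) = 174300/2593 ≈ 67.219
S = 1000/(174300/2593) − 10 = 8500/1743 in ≈ 4.877 in
Ia = 0.2S: 0.2·4.877 = 0.975 in (exactly 1700/1743)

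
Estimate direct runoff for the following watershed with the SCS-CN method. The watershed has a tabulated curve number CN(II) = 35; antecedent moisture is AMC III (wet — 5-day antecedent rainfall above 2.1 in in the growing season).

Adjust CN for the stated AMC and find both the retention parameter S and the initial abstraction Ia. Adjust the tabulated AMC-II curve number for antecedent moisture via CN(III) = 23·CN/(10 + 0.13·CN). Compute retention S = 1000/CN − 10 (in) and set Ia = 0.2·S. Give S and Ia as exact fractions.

S = 1300/161 in ≈ 8.075 in; Ia = 260/161 in ≈ 1.615 in

CN(III) from CN(II)=35: (23·35)/(10 + 0.13·35) = 16100/291 ≈ 55.326
S = 1000/(16100/291) − 10 = 1300/161 in ≈ 8.075 in
Ia = 0.2S: 0.2·8.075 = 1.615 in (exactly 260/161)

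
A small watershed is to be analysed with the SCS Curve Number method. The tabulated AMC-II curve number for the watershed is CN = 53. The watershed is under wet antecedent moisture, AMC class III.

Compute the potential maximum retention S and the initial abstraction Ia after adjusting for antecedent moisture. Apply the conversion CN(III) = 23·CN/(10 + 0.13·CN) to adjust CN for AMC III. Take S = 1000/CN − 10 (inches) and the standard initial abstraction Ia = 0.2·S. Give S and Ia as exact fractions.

S = 4700/1219 in ≈ 3.856 in; Ia = 940/1219 in ≈ 0.771 in

Wet (AMC III): CN(III) = 23·53/(10 + 0.13·53) = 1219/(1689/100) = 121900/1689 ≈ 72.173
S = 1000/(121900/1689) − 10 = 4700/1219 in ≈ 3.856 in
Ia = 0.2·(4700/1219) = 940/1219 in ≈ 0.771 in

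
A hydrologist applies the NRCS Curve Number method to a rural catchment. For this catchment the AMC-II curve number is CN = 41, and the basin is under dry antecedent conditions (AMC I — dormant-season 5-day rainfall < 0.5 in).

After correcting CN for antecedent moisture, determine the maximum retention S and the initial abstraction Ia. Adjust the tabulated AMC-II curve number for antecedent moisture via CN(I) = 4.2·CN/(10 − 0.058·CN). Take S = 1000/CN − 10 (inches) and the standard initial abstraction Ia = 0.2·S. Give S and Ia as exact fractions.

S = 29500/861 in ≈ 34.262 in; Ia = 5900/861 in ≈ 6.852 in

CN(I) from CN(II)=41: (4.2·41)/(10 − 0.058·41) = 86100/3811 ≈ 22.592
Retention S: 1000/CN − 10 with CN=22.592 → S = 29500/861 ≈ 34.262 in
Ia = 0.2·(29500/861) = 5900/861 in ≈ 6.852 in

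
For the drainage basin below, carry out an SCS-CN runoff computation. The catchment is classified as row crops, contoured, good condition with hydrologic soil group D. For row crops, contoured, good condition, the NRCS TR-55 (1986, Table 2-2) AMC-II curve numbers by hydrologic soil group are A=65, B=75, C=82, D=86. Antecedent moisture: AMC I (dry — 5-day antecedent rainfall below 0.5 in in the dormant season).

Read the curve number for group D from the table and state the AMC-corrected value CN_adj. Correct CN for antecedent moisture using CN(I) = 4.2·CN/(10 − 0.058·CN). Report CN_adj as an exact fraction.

CN_adj = 12900/179 ≈ 72.067

NRCS table: row crops, contoured, good condition, soil group D → CN(II) = 86
Adjust CN=86 to AMC I: 4.2·86/(10 − 0.058·86) → (1806/5) ÷ (1253/250) = 12900/179 ≈ 72.067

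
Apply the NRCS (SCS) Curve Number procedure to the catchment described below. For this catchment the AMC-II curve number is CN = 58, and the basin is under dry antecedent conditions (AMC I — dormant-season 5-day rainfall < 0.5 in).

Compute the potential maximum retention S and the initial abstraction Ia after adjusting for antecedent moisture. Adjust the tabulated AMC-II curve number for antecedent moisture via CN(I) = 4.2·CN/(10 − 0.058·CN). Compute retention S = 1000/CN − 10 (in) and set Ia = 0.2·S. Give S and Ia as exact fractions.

Dry (AMC I): CN(I) = 4.2·58/(10 − 0.058·58) = (1218/5)/(1659/250) = 2900/79 ≈ 36.709
Retention S: 1000/CN − 10 with CN=36.709 → S = 500/29 ≈ 17.241 in
Ia = 0.2·(500/29) = 100/29 in ≈ 3.448 in

S = 500/29 in ≈ 17.241 in; Ia = 100/29 in ≈ 3.448 in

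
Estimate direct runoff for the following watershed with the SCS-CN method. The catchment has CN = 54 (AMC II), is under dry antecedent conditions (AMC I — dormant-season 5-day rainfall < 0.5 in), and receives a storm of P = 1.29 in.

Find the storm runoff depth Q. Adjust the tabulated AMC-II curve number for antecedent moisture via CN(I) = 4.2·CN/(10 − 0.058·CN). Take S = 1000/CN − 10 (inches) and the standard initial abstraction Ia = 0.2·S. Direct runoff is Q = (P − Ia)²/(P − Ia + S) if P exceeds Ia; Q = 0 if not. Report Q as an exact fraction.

Q = 0 in ≈ 0.000 in

CN(I) from CN(II)=54: (4.2·54)/(10 − 0.058·54) = 56700/1717 ≈ 33.023
S = 1000/(56700/1717) − 10 = 11500/567 in ≈ 20.282 in
Ia = 0.2S: 0.2·20.282 = 4.056 in (exactly 2300/567)
P = 1.290 ≤ Ia = 4.056 in: entire storm abstracted, Q = 0.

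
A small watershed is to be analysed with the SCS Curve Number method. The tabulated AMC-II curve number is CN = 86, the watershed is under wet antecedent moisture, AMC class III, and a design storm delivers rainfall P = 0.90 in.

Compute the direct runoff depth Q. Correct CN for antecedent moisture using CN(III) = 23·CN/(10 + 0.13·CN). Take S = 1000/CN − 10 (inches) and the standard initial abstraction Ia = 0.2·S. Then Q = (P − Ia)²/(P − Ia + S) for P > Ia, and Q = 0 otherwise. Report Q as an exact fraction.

Wet (AMC III): CN(III) = 23·86/(10 + 0.13·86) = 1978/(1059/50) = 98900/1059 ≈ 93.390
Retention S: 1000/CN − 10 with CN=93.390 → S = 700/989 ≈ 0.708 in
Ia = 0.2S: 0.2·0.708 = 0.142 in (exactly 140/989)
P − Ia = 0.900 − 0.142 = 7501/9890 ≈ 0.758 in (> 0, runoff occurs)
Q: (7501/9890)² ÷ (14501/9890) = 56265001/143414890 in (≈ 0.392 in)

Q = 56265001/143414890 in ≈ 0.392 in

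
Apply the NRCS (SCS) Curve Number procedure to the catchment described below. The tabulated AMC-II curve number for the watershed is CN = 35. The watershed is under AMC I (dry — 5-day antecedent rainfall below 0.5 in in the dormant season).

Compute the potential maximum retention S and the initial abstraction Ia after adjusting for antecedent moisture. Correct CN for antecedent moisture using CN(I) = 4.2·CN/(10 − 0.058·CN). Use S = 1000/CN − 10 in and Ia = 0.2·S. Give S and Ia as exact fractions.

S = 6500/147 in ≈ 44.218 in; Ia = 1300/147 in ≈ 8.844 in

CN(I) from CN(II)=35: (4.2·35)/(10 − 0.058·35) = 14700/797 ≈ 18.444
S = 1000/(14700/797) − 10 = 6500/147 in ≈ 44.218 in
Ia = 0.2S: 0.2·44.218 = 8.844 in (exactly 1300/147)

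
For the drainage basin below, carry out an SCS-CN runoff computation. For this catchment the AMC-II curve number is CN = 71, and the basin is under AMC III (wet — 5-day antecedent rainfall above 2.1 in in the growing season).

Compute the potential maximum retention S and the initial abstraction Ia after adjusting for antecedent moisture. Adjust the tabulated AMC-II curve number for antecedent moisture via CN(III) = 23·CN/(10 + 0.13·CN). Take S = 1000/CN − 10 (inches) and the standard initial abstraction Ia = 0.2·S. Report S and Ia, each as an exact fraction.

S = 2900/1633 in ≈ 1.776 in; Ia = 580/1633 in ≈ 0.355 in

Wet (AMC III): CN(III) = 23·71/(10 + 0.13·71) = 1633/(1923/100) = 163300/1923 ≈ 84.919
Max retention: S = 1000/(163300/1923) − 10 = 2900/1633 in (≈ 1.776 in)
Ia = 0.2·(2900/1633) = 580/1633 in ≈ 0.355 in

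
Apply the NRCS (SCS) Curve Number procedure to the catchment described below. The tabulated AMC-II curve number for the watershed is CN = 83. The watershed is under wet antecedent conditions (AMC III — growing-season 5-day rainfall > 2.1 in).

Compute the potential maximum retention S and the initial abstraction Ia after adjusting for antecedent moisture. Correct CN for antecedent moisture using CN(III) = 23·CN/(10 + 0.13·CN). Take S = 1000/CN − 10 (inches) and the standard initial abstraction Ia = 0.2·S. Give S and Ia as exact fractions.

S = 1700/1909 in ≈ 0.891 in; Ia = 340/1909 in ≈ 0.178 in

Wet (AMC III): CN(III) = 23·83/(10 + 0.13·83) = 1909/(2079/100) = 190900/2079 ≈ 91.823
Max retention: S = 1000/(190900/2079) − 10 = 1700/1909 in (≈ 0.891 in)
Ia = 0.2S: 0.2·0.891 = 0.178 in (exactly 340/1909)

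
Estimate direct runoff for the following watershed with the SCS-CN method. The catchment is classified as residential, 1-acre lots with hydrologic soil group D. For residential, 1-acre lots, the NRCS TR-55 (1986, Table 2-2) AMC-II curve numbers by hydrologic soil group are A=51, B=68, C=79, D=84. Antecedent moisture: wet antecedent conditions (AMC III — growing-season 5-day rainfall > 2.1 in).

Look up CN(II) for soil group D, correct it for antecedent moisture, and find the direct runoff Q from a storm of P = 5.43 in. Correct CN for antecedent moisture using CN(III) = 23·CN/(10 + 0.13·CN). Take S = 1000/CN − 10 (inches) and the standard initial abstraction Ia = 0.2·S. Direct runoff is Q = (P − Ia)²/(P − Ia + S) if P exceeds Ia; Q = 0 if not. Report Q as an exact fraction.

NRCS table: residential, 1-acre lots, soil group D → CN(II) = 84
CN(III) from CN(II)=84: (23·84)/(10 + 0.13·84) = 48300/523 ≈ 92.352
Max retention: S = 1000/(48300/523) − 10 = 400/483 in (≈ 0.828 in)
Initial abstraction Ia = S/5 = (400/483)/5 = 80/483 ≈ 0.166 in
P − Ia = 5.430 − 0.166 = 254269/48300 ≈ 5.264 in (> 0, runoff occurs)
Q: (254269/48300)² ÷ (294269/48300) = 64652724361/14213192700 in (≈ 4.549 in)

Q = 64652724361/14213192700 in ≈ 4.549 in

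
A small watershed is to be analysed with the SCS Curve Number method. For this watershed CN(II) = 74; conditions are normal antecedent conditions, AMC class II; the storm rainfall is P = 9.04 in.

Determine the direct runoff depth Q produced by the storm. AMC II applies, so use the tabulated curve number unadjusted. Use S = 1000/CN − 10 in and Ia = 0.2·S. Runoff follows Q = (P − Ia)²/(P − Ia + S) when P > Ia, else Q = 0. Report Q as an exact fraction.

Q = 29737472/5069925 in ≈ 5.865 in

CN(II) = 74; AMC II needs no correction.
Max retention: S = 1000/74 − 10 = 130/37 in (≈ 3.514 in)
Initial abstraction Ia = S/5 = (130/37)/5 = 26/37 ≈ 0.703 in
P − Ia = 9.040 − 0.703 = 7712/925 ≈ 8.337 in (> 0, runoff occurs)
Q = (7712/925)²/((7712/925) + 130/37) = (59474944/855625)/(10962/925) = 29737472/5069925 in ≈ 5.865 in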